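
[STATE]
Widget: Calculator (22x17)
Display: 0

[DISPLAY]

                     0
┌───┬───┬───┬───┐     
│ 7 │ 8 │ 9 │ ÷ │     
├───┼───┼───┼───┤     
│ 4 │ 5 │ 6 │ × │     
├───┼───┼───┼───┤     
│ 1 │ 2 │ 3 │ - │     
├───┼───┼───┼───┤     
│ 0 │ . │ = │ + │     
├───┼───┼───┼───┤     
│ C │ MC│ MR│ M+│     
└───┴───┴───┴───┘     
                      
                      
                      
                      
                      


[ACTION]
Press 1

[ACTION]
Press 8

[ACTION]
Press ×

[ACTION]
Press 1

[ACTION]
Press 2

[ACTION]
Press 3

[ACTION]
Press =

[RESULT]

                  2214
┌───┬───┬───┬───┐     
│ 7 │ 8 │ 9 │ ÷ │     
├───┼───┼───┼───┤     
│ 4 │ 5 │ 6 │ × │     
├───┼───┼───┼───┤     
│ 1 │ 2 │ 3 │ - │     
├───┼───┼───┼───┤     
│ 0 │ . │ = │ + │     
├───┼───┼───┼───┤     
│ C │ MC│ MR│ M+│     
└───┴───┴───┴───┘     
                      
                      
                      
                      
                      


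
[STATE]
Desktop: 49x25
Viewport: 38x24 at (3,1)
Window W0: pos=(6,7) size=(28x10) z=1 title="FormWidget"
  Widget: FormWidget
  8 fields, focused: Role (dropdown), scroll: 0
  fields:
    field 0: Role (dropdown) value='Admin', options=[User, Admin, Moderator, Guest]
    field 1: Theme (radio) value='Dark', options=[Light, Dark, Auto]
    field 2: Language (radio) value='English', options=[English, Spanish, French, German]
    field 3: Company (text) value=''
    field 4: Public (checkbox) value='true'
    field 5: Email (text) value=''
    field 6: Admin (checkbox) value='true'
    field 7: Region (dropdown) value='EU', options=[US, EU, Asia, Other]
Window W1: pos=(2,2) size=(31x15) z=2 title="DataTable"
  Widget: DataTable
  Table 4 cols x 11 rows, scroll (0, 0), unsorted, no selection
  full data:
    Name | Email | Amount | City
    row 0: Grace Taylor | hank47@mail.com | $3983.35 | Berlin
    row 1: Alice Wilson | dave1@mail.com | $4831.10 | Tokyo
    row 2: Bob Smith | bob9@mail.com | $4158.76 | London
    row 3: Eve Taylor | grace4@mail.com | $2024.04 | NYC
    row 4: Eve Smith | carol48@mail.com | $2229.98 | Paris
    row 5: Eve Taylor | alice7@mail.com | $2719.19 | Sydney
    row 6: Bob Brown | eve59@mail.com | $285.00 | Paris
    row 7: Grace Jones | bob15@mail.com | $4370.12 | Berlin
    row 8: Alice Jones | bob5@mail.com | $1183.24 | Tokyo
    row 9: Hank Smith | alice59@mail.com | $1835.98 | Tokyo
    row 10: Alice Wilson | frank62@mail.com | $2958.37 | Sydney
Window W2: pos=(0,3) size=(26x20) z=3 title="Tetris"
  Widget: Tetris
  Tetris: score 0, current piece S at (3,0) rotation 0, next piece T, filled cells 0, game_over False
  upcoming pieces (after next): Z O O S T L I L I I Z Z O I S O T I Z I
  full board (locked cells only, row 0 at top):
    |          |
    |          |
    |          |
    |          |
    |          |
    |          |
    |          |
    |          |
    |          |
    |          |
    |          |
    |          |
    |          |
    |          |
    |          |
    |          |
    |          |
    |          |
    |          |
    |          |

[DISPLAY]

                                      
━━━━━━━━━━━━━━━━━━━━━━━━━━━━━┓        
━━━━━━━━━━━━━━━━━━━━━━┓      ┃        
etris                 ┃──────┨        
──────────────────────┨      ┃        
        │Next:        ┃──────┃        
        │ ▒           ┃l.com ┃┓       
        │▒▒▒          ┃.com  ┃┃       
        │             ┃com   ┃┨       
        │             ┃l.com ┃┃       
        │             ┃il.com┃┃       
        │Score:       ┃l.com ┃┃       
        │0            ┃.com  ┃┃       
        │             ┃.com  ┃┃       
        │             ┃com   ┃┃       
        │             ┃━━━━━━┛┛       
        │             ┃               
        │             ┃               
        │             ┃               
        │             ┃               
        │             ┃               
━━━━━━━━━━━━━━━━━━━━━━┛               
                                      
                                      


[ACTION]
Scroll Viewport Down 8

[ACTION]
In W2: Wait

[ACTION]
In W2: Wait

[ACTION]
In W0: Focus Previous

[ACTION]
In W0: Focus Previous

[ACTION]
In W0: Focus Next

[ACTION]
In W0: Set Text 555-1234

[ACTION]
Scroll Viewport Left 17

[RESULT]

                                      
  ┏━━━━━━━━━━━━━━━━━━━━━━━━━━━━━┓     
┏━━━━━━━━━━━━━━━━━━━━━━━━┓      ┃     
┃ Tetris                 ┃──────┨     
┠────────────────────────┨      ┃     
┃          │Next:        ┃──────┃     
┃          │ ▒           ┃l.com ┃┓    
┃          │▒▒▒          ┃.com  ┃┃    
┃          │             ┃com   ┃┨    
┃          │             ┃l.com ┃┃    
┃          │             ┃il.com┃┃    
┃          │Score:       ┃l.com ┃┃    
┃          │0            ┃.com  ┃┃    
┃          │             ┃.com  ┃┃    
┃          │             ┃com   ┃┃    
┃          │             ┃━━━━━━┛┛    
┃          │             ┃            
┃          │             ┃            
┃          │             ┃            
┃          │             ┃            
┃          │             ┃            
┗━━━━━━━━━━━━━━━━━━━━━━━━┛            
                                      
                                      


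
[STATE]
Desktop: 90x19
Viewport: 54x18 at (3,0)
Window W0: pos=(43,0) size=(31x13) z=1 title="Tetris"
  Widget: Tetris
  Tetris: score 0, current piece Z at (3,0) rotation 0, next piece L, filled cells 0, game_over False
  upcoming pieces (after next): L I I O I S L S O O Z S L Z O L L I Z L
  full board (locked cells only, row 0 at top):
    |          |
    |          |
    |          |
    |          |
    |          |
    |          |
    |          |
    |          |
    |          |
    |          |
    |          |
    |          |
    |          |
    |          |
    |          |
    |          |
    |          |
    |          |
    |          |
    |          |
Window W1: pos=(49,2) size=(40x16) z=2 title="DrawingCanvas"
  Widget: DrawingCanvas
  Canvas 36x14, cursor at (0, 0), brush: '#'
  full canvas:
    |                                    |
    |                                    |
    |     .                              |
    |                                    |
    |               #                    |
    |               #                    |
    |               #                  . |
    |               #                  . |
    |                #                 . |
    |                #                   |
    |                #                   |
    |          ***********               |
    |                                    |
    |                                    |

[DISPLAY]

                                        ┏━━━━━━━━━━━━━
                                        ┃ Tetris      
                                        ┠─────┏━━━━━━━
                                        ┃     ┃ Drawin
                                        ┃     ┠───────
                                        ┃     ┃+      
                                        ┃     ┃       
                                        ┃     ┃     . 
                                        ┃     ┃       
                                        ┃     ┃       
                                        ┃     ┃       
                                        ┃     ┃       
                                        ┗━━━━━┃       
                                              ┃       
                                              ┃       
                                              ┃       
                                              ┃       
                                              ┗━━━━━━━


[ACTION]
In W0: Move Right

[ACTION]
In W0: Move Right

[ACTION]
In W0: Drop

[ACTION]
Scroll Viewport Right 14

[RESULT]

                          ┏━━━━━━━━━━━━━━━━━━━━━━━━━━━
                          ┃ Tetris                    
                          ┠─────┏━━━━━━━━━━━━━━━━━━━━━
                          ┃     ┃ DrawingCanvas       
                          ┃     ┠─────────────────────
                          ┃     ┃+                    
                          ┃     ┃                     
                          ┃     ┃     .               
                          ┃     ┃                     
                          ┃     ┃               #     
                          ┃     ┃               #     
                          ┃     ┃               #     
                          ┗━━━━━┃               #     
                                ┃                #    
                                ┃                #    
                                ┃                #    
                                ┃          ***********
                                ┗━━━━━━━━━━━━━━━━━━━━━


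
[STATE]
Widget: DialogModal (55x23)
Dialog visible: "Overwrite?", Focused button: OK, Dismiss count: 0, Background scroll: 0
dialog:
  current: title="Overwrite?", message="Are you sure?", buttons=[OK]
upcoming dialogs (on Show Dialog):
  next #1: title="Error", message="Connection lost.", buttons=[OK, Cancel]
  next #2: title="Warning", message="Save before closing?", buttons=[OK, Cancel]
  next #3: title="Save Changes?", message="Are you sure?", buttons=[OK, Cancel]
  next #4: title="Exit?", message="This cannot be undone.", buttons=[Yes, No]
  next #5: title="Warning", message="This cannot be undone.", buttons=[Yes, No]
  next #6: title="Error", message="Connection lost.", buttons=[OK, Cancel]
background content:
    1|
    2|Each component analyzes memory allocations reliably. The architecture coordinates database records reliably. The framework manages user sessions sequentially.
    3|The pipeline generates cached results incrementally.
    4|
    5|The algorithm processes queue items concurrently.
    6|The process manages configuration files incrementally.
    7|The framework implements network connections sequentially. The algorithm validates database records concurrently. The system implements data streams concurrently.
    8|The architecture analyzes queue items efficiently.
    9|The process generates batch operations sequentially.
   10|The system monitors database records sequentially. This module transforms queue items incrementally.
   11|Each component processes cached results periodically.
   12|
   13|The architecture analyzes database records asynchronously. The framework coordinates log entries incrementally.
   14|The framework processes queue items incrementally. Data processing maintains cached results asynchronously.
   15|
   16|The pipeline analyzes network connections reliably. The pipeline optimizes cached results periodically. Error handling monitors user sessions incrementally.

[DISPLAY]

                                                       
Each component analyzes memory allocations reliably. Th
The pipeline generates cached results incrementally.   
                                                       
The algorithm processes queue items concurrently.      
The process manages configuration files incrementally. 
The framework implements network connections sequential
The architecture analyzes queue items efficiently.     
The process generates batch operations sequentially.   
The system monitors┌───────────────┐ sequentially. This
Each component proc│   Overwrite?  │lts periodically.  
                   │ Are you sure? │                   
The architecture an│      [OK]     │ecords asynchronous
The framework proce└───────────────┘incrementally. Data
                                                       
The pipeline analyzes network connections reliably. The
                                                       
                                                       
                                                       
                                                       
                                                       
                                                       
                                                       


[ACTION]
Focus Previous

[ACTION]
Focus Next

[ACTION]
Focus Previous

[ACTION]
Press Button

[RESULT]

                                                       
Each component analyzes memory allocations reliably. Th
The pipeline generates cached results incrementally.   
                                                       
The algorithm processes queue items concurrently.      
The process manages configuration files incrementally. 
The framework implements network connections sequential
The architecture analyzes queue items efficiently.     
The process generates batch operations sequentially.   
The system monitors database records sequentially. This
Each component processes cached results periodically.  
                                                       
The architecture analyzes database records asynchronous
The framework processes queue items incrementally. Data
                                                       
The pipeline analyzes network connections reliably. The
                                                       
                                                       
                                                       
                                                       
                                                       
                                                       
                                                       


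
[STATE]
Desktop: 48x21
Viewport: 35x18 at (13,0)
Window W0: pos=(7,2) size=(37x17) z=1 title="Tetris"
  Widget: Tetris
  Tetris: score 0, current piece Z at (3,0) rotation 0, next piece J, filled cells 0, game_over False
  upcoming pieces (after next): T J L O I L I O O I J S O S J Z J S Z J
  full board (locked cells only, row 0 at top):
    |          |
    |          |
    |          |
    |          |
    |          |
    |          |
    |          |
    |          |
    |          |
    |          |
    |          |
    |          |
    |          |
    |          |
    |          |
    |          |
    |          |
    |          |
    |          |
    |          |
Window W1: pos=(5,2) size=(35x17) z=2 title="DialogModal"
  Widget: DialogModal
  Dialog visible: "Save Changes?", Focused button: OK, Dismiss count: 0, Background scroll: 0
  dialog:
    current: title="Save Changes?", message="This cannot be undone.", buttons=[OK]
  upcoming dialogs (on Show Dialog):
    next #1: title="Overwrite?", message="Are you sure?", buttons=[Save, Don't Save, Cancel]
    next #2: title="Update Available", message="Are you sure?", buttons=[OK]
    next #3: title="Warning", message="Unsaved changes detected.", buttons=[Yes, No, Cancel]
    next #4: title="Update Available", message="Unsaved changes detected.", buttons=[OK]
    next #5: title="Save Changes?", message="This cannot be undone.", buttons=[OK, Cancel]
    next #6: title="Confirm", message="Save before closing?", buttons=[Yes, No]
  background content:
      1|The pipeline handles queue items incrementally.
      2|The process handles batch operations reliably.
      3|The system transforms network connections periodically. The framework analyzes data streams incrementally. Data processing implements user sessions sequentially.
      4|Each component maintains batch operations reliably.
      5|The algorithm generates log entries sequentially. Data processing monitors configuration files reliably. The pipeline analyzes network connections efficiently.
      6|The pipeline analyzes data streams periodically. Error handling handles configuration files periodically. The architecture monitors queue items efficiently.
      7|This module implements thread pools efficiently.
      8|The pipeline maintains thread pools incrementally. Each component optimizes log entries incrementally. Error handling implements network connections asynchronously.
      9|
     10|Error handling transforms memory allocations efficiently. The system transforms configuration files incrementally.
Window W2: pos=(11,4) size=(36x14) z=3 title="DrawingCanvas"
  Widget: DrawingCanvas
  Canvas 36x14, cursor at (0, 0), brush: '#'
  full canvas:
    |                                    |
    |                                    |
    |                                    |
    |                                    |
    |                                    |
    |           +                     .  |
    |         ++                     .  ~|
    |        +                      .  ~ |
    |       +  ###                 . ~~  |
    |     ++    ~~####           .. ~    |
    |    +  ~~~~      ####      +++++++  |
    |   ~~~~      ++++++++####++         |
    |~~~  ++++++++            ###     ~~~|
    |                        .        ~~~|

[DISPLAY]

                                   
                                   
━━━━━━━━━━━━━━━━━━━━━━━━━━┓━━━┓    
Modal                     ┃   ┃    
━━━━━━━━━━━━━━━━━━━━━━━━━━━━━━━━━┓ 
DrawingCanvas                    ┃ 
─────────────────────────────────┨ 
                                 ┃ 
                                 ┃ 
                                 ┃ 
                                 ┃ 
                                 ┃ 
          +                     .┃ 
        ++                     . ┃ 
       +                      .  ┃ 
      +  ###                 . ~~┃ 
    ++    ~~####           .. ~  ┃ 
━━━━━━━━━━━━━━━━━━━━━━━━━━━━━━━━━┛ 


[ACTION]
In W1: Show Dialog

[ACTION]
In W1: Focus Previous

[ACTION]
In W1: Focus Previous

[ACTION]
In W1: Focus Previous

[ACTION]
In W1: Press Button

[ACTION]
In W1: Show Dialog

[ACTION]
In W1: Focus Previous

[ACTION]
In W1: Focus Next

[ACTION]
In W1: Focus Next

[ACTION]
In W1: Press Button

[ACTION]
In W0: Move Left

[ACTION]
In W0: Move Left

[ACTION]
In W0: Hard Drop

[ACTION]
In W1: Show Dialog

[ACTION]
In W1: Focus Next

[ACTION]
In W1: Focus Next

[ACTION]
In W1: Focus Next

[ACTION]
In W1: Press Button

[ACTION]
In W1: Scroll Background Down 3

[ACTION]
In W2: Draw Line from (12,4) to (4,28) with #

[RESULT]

                                   
                                   
━━━━━━━━━━━━━━━━━━━━━━━━━━┓━━━┓    
Modal                     ┃   ┃    
━━━━━━━━━━━━━━━━━━━━━━━━━━━━━━━━━┓ 
DrawingCanvas                    ┃ 
─────────────────────────────────┨ 
                                 ┃ 
                                 ┃ 
                                 ┃ 
                                 ┃ 
                          ##     ┃ 
          +            ###      .┃ 
        ++          ###        . ┃ 
       +         ###          .  ┃ 
      +  ###  ###            . ~~┃ 
    ++    ~#####           .. ~  ┃ 
━━━━━━━━━━━━━━━━━━━━━━━━━━━━━━━━━┛ 


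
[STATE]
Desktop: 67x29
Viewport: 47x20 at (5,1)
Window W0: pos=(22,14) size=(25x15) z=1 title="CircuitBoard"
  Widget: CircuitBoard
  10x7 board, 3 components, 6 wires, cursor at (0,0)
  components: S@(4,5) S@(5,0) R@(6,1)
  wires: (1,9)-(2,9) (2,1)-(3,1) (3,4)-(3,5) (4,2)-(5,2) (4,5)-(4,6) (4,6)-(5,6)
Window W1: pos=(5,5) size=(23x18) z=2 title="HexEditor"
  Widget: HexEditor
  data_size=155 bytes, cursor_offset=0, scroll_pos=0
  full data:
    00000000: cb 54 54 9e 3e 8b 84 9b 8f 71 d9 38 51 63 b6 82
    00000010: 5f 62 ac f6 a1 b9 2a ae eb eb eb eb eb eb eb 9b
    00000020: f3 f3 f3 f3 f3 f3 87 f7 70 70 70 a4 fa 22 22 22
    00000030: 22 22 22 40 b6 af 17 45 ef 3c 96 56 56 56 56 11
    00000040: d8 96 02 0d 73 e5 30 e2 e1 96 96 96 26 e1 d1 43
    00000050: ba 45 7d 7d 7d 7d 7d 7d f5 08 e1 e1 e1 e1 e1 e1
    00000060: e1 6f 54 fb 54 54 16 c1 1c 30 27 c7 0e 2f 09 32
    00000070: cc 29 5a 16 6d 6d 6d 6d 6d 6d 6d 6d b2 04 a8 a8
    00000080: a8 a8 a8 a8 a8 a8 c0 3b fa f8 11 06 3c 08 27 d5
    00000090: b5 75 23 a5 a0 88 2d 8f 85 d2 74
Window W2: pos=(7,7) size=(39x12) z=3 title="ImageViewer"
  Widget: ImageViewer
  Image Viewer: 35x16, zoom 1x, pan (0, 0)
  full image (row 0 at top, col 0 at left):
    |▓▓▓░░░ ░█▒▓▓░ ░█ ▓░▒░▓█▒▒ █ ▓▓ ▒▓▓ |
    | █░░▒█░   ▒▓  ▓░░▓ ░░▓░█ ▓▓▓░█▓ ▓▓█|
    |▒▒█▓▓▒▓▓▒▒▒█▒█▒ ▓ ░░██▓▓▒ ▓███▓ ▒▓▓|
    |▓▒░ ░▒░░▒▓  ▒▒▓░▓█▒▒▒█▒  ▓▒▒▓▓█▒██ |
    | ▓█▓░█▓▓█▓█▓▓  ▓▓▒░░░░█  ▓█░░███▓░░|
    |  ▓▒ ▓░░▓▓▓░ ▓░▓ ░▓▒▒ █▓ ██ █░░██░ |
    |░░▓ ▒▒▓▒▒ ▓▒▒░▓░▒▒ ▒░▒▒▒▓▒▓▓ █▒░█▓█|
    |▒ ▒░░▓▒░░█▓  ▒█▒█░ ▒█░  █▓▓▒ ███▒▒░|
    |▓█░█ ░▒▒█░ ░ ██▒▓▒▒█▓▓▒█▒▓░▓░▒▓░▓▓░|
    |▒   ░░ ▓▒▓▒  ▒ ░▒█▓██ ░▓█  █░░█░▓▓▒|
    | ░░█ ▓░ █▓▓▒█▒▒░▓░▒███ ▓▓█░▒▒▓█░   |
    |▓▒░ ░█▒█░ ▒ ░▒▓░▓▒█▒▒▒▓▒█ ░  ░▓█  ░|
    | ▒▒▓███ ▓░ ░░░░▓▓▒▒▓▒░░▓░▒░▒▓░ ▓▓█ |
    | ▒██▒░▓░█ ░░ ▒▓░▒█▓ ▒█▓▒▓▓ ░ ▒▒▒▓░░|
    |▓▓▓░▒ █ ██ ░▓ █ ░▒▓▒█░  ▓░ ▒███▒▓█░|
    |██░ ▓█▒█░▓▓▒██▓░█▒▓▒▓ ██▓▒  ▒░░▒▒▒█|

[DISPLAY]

                                               
                                               
                                               
                                               
┏━━━━━━━━━━━━━━━━━━━━━┓                        
┃ HexEditor           ┃                        
┠─┏━━━━━━━━━━━━━━━━━━━━━━━━━━━━━━━━━━━━━┓      
┃0┃ ImageViewer                         ┃      
┃0┠─────────────────────────────────────┨      
┃0┃▓▓▓░░░ ░█▒▓▓░ ░█ ▓░▒░▓█▒▒ █ ▓▓ ▒▓▓   ┃      
┃0┃ █░░▒█░   ▒▓  ▓░░▓ ░░▓░█ ▓▓▓░█▓ ▓▓█  ┃      
┃0┃▒▒█▓▓▒▓▓▒▒▒█▒█▒ ▓ ░░██▓▓▒ ▓███▓ ▒▓▓  ┃      
┃0┃▓▒░ ░▒░░▒▓  ▒▒▓░▓█▒▒▒█▒  ▓▒▒▓▓█▒██   ┃      
┃0┃ ▓█▓░█▓▓█▓█▓▓  ▓▓▒░░░░█  ▓█░░███▓░░  ┃┓     
┃0┃  ▓▒ ▓░░▓▓▓░ ▓░▓ ░▓▒▒ █▓ ██ █░░██░   ┃┃     
┃0┃░░▓ ▒▒▓▒▒ ▓▒▒░▓░▒▒ ▒░▒▒▒▓▒▓▓ █▒░█▓█  ┃┨     
┃0┃▒ ▒░░▓▒░░█▓  ▒█▒█░ ▒█░  █▓▓▒ ███▒▒░  ┃┃     
┃ ┗━━━━━━━━━━━━━━━━━━━━━━━━━━━━━━━━━━━━━┛┃     
┃                     ┃                  ┃     
┃                     ┃                  ┃     


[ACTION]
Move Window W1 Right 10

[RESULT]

                                               
                                               
                                               
                                               
          ┏━━━━━━━━━━━━━━━━━━━━━┓              
          ┃ HexEditor           ┃              
  ┏━━━━━━━━━━━━━━━━━━━━━━━━━━━━━━━━━━━━━┓      
  ┃ ImageViewer                         ┃      
  ┠─────────────────────────────────────┨      
  ┃▓▓▓░░░ ░█▒▓▓░ ░█ ▓░▒░▓█▒▒ █ ▓▓ ▒▓▓   ┃      
  ┃ █░░▒█░   ▒▓  ▓░░▓ ░░▓░█ ▓▓▓░█▓ ▓▓█  ┃      
  ┃▒▒█▓▓▒▓▓▒▒▒█▒█▒ ▓ ░░██▓▓▒ ▓███▓ ▒▓▓  ┃      
  ┃▓▒░ ░▒░░▒▓  ▒▒▓░▓█▒▒▒█▒  ▓▒▒▓▓█▒██   ┃      
  ┃ ▓█▓░█▓▓█▓█▓▓  ▓▓▒░░░░█  ▓█░░███▓░░  ┃┓     
  ┃  ▓▒ ▓░░▓▓▓░ ▓░▓ ░▓▒▒ █▓ ██ █░░██░   ┃┃     
  ┃░░▓ ▒▒▓▒▒ ▓▒▒░▓░▒▒ ▒░▒▒▒▓▒▓▓ █▒░█▓█  ┃┨     
  ┃▒ ▒░░▓▒░░█▓  ▒█▒█░ ▒█░  █▓▓▒ ███▒▒░  ┃┃     
  ┗━━━━━━━━━━━━━━━━━━━━━━━━━━━━━━━━━━━━━┛┃     
          ┃                     ┃        ┃     
          ┃                     ┃        ┃     


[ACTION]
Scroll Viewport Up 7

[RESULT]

                                               
                                               
                                               
                                               
                                               
          ┏━━━━━━━━━━━━━━━━━━━━━┓              
          ┃ HexEditor           ┃              
  ┏━━━━━━━━━━━━━━━━━━━━━━━━━━━━━━━━━━━━━┓      
  ┃ ImageViewer                         ┃      
  ┠─────────────────────────────────────┨      
  ┃▓▓▓░░░ ░█▒▓▓░ ░█ ▓░▒░▓█▒▒ █ ▓▓ ▒▓▓   ┃      
  ┃ █░░▒█░   ▒▓  ▓░░▓ ░░▓░█ ▓▓▓░█▓ ▓▓█  ┃      
  ┃▒▒█▓▓▒▓▓▒▒▒█▒█▒ ▓ ░░██▓▓▒ ▓███▓ ▒▓▓  ┃      
  ┃▓▒░ ░▒░░▒▓  ▒▒▓░▓█▒▒▒█▒  ▓▒▒▓▓█▒██   ┃      
  ┃ ▓█▓░█▓▓█▓█▓▓  ▓▓▒░░░░█  ▓█░░███▓░░  ┃┓     
  ┃  ▓▒ ▓░░▓▓▓░ ▓░▓ ░▓▒▒ █▓ ██ █░░██░   ┃┃     
  ┃░░▓ ▒▒▓▒▒ ▓▒▒░▓░▒▒ ▒░▒▒▒▓▒▓▓ █▒░█▓█  ┃┨     
  ┃▒ ▒░░▓▒░░█▓  ▒█▒█░ ▒█░  █▓▓▒ ███▒▒░  ┃┃     
  ┗━━━━━━━━━━━━━━━━━━━━━━━━━━━━━━━━━━━━━┛┃     
          ┃                     ┃        ┃     


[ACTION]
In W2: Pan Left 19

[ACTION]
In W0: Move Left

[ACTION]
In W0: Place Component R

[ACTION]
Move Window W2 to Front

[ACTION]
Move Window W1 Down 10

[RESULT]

                                               
                                               
                                               
                                               
                                               
                                               
                                               
  ┏━━━━━━━━━━━━━━━━━━━━━━━━━━━━━━━━━━━━━┓      
  ┃ ImageViewer                         ┃      
  ┠─────────────────────────────────────┨      
  ┃▓▓▓░░░ ░█▒▓▓░ ░█ ▓░▒░▓█▒▒ █ ▓▓ ▒▓▓   ┃      
  ┃ █░░▒█░   ▒▓  ▓░░▓ ░░▓░█ ▓▓▓░█▓ ▓▓█  ┃      
  ┃▒▒█▓▓▒▓▓▒▒▒█▒█▒ ▓ ░░██▓▓▒ ▓███▓ ▒▓▓  ┃      
  ┃▓▒░ ░▒░░▒▓  ▒▒▓░▓█▒▒▒█▒  ▓▒▒▓▓█▒██   ┃      
  ┃ ▓█▓░█▓▓█▓█▓▓  ▓▓▒░░░░█  ▓█░░███▓░░  ┃┓     
  ┃  ▓▒ ▓░░▓▓▓░ ▓░▓ ░▓▒▒ █▓ ██ █░░██░   ┃┃     
  ┃░░▓ ▒▒▓▒▒ ▓▒▒░▓░▒▒ ▒░▒▒▒▓▒▓▓ █▒░█▓█  ┃┨     
  ┃▒ ▒░░▓▒░░█▓  ▒█▒█░ ▒█░  █▓▓▒ ███▒▒░  ┃┃     
  ┗━━━━━━━━━━━━━━━━━━━━━━━━━━━━━━━━━━━━━┛┃     
          ┃00000050  ba 45 7d 7d┃        ┃     


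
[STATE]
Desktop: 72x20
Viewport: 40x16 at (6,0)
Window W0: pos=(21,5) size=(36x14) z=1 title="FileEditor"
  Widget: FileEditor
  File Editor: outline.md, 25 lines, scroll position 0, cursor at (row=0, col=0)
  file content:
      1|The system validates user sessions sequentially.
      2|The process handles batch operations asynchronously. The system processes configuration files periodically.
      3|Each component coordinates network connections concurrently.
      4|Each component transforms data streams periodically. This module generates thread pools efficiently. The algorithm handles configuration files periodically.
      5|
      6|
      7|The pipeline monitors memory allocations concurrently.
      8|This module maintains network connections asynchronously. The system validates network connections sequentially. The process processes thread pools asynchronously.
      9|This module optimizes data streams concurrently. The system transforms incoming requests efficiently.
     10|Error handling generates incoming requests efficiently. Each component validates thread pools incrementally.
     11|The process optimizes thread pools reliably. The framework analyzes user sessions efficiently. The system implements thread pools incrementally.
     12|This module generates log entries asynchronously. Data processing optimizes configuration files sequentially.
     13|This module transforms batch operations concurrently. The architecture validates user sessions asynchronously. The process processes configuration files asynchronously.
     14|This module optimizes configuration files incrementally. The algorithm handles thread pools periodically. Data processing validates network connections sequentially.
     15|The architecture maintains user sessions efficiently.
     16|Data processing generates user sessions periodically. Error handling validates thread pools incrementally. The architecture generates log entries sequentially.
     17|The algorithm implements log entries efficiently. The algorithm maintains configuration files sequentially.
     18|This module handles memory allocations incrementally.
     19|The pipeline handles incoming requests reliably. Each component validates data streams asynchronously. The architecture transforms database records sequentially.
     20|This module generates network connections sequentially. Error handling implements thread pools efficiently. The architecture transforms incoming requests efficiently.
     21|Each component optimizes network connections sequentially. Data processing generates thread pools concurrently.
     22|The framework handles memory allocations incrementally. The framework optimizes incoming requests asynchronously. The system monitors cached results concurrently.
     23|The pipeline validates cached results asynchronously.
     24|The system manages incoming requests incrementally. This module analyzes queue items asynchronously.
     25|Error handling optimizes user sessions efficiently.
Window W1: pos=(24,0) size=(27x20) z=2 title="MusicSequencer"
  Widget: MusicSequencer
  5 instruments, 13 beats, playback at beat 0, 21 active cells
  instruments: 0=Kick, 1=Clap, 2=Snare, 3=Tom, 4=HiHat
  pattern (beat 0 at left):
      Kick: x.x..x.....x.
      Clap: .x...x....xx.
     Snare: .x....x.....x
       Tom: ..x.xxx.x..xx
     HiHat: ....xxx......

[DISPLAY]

                  ┏━━━━━━━━━━━━━━━━━━━━━
                  ┃ MusicSequencer      
                  ┠─────────────────────
                  ┃      ▼123456789012  
                  ┃  Kick█·█··█·····█·  
               ┏━━┃  Clap·█···█····██·  
               ┃ F┃ Snare·█····█·····█  
               ┠──┃   Tom··█·███·█··██  
               ┃█h┃ HiHat····███······  
               ┃Th┃                     
               ┃Ea┃                     
               ┃Ea┃                     
               ┃  ┃                     
               ┃  ┃                     
               ┃Th┃                     
               ┃Th┃                     


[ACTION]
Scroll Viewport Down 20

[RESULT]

                  ┃  Kick█·█··█·····█·  
               ┏━━┃  Clap·█···█····██·  
               ┃ F┃ Snare·█····█·····█  
               ┠──┃   Tom··█·███·█··██  
               ┃█h┃ HiHat····███······  
               ┃Th┃                     
               ┃Ea┃                     
               ┃Ea┃                     
               ┃  ┃                     
               ┃  ┃                     
               ┃Th┃                     
               ┃Th┃                     
               ┃Th┃                     
               ┃Er┃                     
               ┗━━┃                     
                  ┗━━━━━━━━━━━━━━━━━━━━━


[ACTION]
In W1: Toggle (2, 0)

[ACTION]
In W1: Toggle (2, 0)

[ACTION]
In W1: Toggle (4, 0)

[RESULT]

                  ┃  Kick█·█··█·····█·  
               ┏━━┃  Clap·█···█····██·  
               ┃ F┃ Snare·█····█·····█  
               ┠──┃   Tom··█·███·█··██  
               ┃█h┃ HiHat█···███······  
               ┃Th┃                     
               ┃Ea┃                     
               ┃Ea┃                     
               ┃  ┃                     
               ┃  ┃                     
               ┃Th┃                     
               ┃Th┃                     
               ┃Th┃                     
               ┃Er┃                     
               ┗━━┃                     
                  ┗━━━━━━━━━━━━━━━━━━━━━


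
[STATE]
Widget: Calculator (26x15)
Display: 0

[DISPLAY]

                         0
┌───┬───┬───┬───┐         
│ 7 │ 8 │ 9 │ ÷ │         
├───┼───┼───┼───┤         
│ 4 │ 5 │ 6 │ × │         
├───┼───┼───┼───┤         
│ 1 │ 2 │ 3 │ - │         
├───┼───┼───┼───┤         
│ 0 │ . │ = │ + │         
├───┼───┼───┼───┤         
│ C │ MC│ MR│ M+│         
└───┴───┴───┴───┘         
                          
                          
                          


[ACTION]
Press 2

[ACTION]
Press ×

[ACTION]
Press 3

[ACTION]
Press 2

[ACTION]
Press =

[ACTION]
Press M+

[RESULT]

                        64
┌───┬───┬───┬───┐         
│ 7 │ 8 │ 9 │ ÷ │         
├───┼───┼───┼───┤         
│ 4 │ 5 │ 6 │ × │         
├───┼───┼───┼───┤         
│ 1 │ 2 │ 3 │ - │         
├───┼───┼───┼───┤         
│ 0 │ . │ = │ + │         
├───┼───┼───┼───┤         
│ C │ MC│ MR│ M+│         
└───┴───┴───┴───┘         
                          
                          
                          


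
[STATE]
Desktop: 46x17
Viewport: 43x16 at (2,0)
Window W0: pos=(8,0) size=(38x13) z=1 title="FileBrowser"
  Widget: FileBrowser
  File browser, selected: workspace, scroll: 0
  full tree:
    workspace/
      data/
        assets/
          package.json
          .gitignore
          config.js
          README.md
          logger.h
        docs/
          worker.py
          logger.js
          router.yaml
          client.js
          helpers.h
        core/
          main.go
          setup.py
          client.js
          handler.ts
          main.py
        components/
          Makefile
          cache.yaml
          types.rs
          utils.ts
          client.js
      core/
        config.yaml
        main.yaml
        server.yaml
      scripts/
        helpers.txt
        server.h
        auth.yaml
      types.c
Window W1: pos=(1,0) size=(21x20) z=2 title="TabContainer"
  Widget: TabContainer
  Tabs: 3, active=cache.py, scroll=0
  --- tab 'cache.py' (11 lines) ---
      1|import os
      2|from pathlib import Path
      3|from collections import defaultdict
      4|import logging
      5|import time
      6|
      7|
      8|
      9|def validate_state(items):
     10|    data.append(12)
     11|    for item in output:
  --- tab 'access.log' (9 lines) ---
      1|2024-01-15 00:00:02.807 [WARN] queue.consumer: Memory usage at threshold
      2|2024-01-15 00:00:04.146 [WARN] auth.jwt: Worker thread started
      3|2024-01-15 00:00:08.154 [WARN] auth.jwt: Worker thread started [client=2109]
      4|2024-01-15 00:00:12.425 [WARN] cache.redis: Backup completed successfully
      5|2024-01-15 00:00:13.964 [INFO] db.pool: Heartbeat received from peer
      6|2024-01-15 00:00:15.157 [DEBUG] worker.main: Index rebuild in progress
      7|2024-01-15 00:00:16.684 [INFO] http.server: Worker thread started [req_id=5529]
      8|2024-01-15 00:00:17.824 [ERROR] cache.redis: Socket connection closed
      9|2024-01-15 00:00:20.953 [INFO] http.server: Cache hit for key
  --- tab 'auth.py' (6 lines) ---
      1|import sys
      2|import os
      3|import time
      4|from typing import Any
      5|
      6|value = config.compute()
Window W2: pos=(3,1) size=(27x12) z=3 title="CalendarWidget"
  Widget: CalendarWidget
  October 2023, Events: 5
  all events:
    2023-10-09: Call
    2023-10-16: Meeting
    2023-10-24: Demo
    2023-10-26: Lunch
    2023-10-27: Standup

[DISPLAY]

━━━━━━━━━━━━━━━━━━━┓━━━━━━━━━━━━━━━━━━━━━━━
 ┏━━━━━━━━━━━━━━━━━━━━━━━━━┓               
─┃ CalendarWidget          ┃───────────────
[┠─────────────────────────┨               
─┃       October 2023      ┃               
i┃Mo Tu We Th Fr Sa Su     ┃               
f┃                   1     ┃               
f┃ 2  3  4  5  6  7  8     ┃               
i┃ 9* 10 11 12 13 14 15    ┃               
i┃16* 17 18 19 20 21 22    ┃               
 ┃23 24* 25 26* 27* 28 29  ┃               
 ┃30 31                    ┃               
 ┗━━━━━━━━━━━━━━━━━━━━━━━━━┛━━━━━━━━━━━━━━━
def validate_state(┃                       
    data.append(12)┃                       
    for item in out┃                       


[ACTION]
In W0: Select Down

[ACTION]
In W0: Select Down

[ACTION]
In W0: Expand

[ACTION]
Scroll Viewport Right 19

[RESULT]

━━━━━━━━━━━━━━━━━━┓━━━━━━━━━━━━━━━━━━━━━━━┓
┏━━━━━━━━━━━━━━━━━━━━━━━━━┓               ┃
┃ CalendarWidget          ┃───────────────┨
┠─────────────────────────┨               ┃
┃       October 2023      ┃               ┃
┃Mo Tu We Th Fr Sa Su     ┃               ┃
┃                   1     ┃               ┃
┃ 2  3  4  5  6  7  8     ┃               ┃
┃ 9* 10 11 12 13 14 15    ┃               ┃
┃16* 17 18 19 20 21 22    ┃               ┃
┃23 24* 25 26* 27* 28 29  ┃               ┃
┃30 31                    ┃               ┃
┗━━━━━━━━━━━━━━━━━━━━━━━━━┛━━━━━━━━━━━━━━━┛
ef validate_state(┃                        
   data.append(12)┃                        
   for item in out┃                        
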